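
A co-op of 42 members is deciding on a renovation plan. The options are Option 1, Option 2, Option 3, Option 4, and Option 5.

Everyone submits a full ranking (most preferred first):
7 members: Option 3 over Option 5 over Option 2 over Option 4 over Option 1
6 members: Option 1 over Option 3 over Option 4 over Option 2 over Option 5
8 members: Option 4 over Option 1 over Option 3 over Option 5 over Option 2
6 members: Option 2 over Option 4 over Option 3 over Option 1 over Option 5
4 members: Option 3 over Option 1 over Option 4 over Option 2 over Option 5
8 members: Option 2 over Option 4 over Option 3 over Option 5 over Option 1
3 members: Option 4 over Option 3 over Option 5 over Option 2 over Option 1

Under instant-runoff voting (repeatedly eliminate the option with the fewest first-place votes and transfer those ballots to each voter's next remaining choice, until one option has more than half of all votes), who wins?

Option 3

Round 1: Option 1 6, Option 2 14, Option 3 11, Option 4 11, Option 5 0. Option 5 eliminated.
Round 2: Option 1 6, Option 2 14, Option 3 11, Option 4 11. Option 1 eliminated.
Round 3: Option 2 14, Option 3 17, Option 4 11. Option 4 eliminated.
Round 4: Option 2 14, Option 3 28. Option 3 has a majority (≥22).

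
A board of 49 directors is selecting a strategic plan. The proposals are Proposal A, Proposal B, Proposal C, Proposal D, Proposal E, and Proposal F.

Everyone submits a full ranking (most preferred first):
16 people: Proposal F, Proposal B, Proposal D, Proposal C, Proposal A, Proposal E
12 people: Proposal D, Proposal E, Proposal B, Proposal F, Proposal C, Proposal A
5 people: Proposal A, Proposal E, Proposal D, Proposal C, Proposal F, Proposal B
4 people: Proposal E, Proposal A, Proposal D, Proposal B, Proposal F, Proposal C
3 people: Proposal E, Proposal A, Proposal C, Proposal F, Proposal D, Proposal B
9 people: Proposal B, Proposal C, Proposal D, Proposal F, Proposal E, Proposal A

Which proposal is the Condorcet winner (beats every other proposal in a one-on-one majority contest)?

Proposal B vs Proposal A: 37–12
Proposal B vs Proposal C: 41–8
Proposal B vs Proposal D: 25–24
Proposal B vs Proposal E: 25–24
Proposal B vs Proposal F: 25–24
Proposal B beats every other proposal.

Proposal B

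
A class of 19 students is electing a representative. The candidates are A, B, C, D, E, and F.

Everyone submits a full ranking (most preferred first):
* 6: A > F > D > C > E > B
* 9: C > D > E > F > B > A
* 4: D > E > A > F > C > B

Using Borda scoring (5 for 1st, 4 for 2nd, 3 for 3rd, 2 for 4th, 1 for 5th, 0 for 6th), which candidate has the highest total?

A: 6×5 + 9×0 + 4×3 = 42
B: 6×0 + 9×1 + 4×0 = 9
C: 6×2 + 9×5 + 4×1 = 61
D: 6×3 + 9×4 + 4×5 = 74
E: 6×1 + 9×3 + 4×4 = 49
F: 6×4 + 9×2 + 4×2 = 50

D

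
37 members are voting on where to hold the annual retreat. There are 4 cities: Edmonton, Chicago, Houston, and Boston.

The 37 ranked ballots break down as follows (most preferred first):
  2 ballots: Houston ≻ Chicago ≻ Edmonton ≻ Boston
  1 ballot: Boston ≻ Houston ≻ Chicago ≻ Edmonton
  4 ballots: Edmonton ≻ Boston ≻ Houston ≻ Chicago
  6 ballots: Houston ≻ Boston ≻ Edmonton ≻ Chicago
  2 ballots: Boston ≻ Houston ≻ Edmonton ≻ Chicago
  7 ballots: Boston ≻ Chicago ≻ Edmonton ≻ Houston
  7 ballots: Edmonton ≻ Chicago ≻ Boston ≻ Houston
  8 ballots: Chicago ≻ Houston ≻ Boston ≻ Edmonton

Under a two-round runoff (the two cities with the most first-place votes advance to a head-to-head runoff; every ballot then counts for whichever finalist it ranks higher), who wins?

Round 1 first-place votes: Edmonton 11, Chicago 8, Houston 8, Boston 10. Edmonton and Boston advance.
Runoff: Edmonton is ranked above Boston on 13 ballots, Boston above Edmonton on 24.

Boston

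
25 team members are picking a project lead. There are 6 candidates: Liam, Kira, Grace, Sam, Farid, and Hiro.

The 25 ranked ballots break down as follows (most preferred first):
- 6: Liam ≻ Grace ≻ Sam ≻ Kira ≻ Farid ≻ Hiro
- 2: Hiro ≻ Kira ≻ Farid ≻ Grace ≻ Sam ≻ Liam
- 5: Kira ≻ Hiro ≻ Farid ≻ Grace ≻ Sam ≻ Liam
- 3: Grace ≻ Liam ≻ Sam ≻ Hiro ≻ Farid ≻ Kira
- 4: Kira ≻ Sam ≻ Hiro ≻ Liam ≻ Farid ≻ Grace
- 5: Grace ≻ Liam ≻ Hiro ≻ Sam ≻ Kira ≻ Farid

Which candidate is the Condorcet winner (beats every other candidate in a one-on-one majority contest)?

Grace

Grace vs Liam: 15–10
Grace vs Kira: 14–11
Grace vs Sam: 21–4
Grace vs Farid: 14–11
Grace vs Hiro: 14–11
Grace beats every other candidate.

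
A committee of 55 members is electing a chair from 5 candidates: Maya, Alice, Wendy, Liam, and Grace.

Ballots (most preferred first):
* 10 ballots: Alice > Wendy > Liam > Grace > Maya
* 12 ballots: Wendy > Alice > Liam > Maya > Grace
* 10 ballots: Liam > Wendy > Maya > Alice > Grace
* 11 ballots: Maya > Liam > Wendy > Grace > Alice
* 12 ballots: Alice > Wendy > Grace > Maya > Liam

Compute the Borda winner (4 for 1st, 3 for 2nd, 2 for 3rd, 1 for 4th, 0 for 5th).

Maya: 10×0 + 12×1 + 10×2 + 11×4 + 12×1 = 88
Alice: 10×4 + 12×3 + 10×1 + 11×0 + 12×4 = 134
Wendy: 10×3 + 12×4 + 10×3 + 11×2 + 12×3 = 166
Liam: 10×2 + 12×2 + 10×4 + 11×3 + 12×0 = 117
Grace: 10×1 + 12×0 + 10×0 + 11×1 + 12×2 = 45

Wendy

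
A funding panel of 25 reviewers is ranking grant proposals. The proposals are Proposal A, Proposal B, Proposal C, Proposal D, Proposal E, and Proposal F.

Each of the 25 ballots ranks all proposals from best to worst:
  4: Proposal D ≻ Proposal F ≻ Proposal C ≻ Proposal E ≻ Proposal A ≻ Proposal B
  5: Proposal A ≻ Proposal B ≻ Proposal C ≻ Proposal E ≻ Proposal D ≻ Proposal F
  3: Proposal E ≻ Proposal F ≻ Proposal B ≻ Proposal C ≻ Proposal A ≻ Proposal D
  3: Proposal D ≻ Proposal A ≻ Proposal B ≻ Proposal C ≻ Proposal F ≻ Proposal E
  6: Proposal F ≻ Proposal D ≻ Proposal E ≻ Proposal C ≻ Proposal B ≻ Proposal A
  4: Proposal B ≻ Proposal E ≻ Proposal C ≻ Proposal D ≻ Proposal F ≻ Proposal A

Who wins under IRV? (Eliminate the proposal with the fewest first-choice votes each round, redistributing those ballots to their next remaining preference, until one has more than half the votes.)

Round 1: Proposal A 5, Proposal B 4, Proposal C 0, Proposal D 7, Proposal E 3, Proposal F 6. Proposal C eliminated.
Round 2: Proposal A 5, Proposal B 4, Proposal D 7, Proposal E 3, Proposal F 6. Proposal E eliminated.
Round 3: Proposal A 5, Proposal B 4, Proposal D 7, Proposal F 9. Proposal B eliminated.
Round 4: Proposal A 5, Proposal D 11, Proposal F 9. Proposal A eliminated.
Round 5: Proposal D 16, Proposal F 9. Proposal D has a majority (≥13).

Proposal D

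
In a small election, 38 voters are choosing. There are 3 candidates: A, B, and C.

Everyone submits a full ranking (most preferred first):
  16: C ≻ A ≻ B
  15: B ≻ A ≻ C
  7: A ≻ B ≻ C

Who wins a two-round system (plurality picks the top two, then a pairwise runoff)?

Round 1 first-place votes: A 7, B 15, C 16. C and B advance.
Runoff: C is ranked above B on 16 ballots, B above C on 22.

B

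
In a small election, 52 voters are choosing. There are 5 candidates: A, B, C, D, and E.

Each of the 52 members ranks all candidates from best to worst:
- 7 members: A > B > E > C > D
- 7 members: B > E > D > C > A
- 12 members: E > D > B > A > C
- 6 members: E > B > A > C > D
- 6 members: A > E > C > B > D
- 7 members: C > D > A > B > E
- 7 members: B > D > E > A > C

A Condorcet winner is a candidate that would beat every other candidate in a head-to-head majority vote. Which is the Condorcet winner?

B vs A: 32–20
B vs C: 39–13
B vs D: 33–19
B vs E: 28–24
B beats every other candidate.

B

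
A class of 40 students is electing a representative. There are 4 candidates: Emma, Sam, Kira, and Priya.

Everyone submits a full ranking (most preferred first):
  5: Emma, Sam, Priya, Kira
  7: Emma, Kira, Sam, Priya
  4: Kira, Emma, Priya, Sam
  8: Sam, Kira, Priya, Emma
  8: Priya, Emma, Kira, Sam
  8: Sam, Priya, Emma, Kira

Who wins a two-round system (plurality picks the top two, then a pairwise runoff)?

Emma

Round 1 first-place votes: Emma 12, Sam 16, Kira 4, Priya 8. Sam and Emma advance.
Runoff: Sam is ranked above Emma on 16 ballots, Emma above Sam on 24.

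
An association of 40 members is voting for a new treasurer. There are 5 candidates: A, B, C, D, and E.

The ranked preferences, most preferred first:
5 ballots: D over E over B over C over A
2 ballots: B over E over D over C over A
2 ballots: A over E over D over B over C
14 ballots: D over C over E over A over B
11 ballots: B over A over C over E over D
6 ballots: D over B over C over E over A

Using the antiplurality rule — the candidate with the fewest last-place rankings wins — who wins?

E

Last-place votes: A 13, B 14, C 2, D 11, E 0.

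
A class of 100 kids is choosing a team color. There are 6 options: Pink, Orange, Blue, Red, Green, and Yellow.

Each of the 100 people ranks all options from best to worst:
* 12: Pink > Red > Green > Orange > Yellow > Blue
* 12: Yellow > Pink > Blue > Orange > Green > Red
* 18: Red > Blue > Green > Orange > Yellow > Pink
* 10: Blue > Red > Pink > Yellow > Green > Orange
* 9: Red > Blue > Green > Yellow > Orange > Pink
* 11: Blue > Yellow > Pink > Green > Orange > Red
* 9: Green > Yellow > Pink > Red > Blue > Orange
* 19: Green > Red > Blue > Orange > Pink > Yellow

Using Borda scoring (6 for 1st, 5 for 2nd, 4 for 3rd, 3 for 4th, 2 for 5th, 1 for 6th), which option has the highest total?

Red

Pink: 12×6 + 12×5 + 18×1 + 10×4 + 9×1 + 11×4 + 9×4 + 19×2 = 317
Orange: 12×3 + 12×3 + 18×3 + 10×1 + 9×2 + 11×2 + 9×1 + 19×3 = 242
Blue: 12×1 + 12×4 + 18×5 + 10×6 + 9×5 + 11×6 + 9×2 + 19×4 = 415
Red: 12×5 + 12×1 + 18×6 + 10×5 + 9×6 + 11×1 + 9×3 + 19×5 = 417
Green: 12×4 + 12×2 + 18×4 + 10×2 + 9×4 + 11×3 + 9×6 + 19×6 = 401
Yellow: 12×2 + 12×6 + 18×2 + 10×3 + 9×3 + 11×5 + 9×5 + 19×1 = 308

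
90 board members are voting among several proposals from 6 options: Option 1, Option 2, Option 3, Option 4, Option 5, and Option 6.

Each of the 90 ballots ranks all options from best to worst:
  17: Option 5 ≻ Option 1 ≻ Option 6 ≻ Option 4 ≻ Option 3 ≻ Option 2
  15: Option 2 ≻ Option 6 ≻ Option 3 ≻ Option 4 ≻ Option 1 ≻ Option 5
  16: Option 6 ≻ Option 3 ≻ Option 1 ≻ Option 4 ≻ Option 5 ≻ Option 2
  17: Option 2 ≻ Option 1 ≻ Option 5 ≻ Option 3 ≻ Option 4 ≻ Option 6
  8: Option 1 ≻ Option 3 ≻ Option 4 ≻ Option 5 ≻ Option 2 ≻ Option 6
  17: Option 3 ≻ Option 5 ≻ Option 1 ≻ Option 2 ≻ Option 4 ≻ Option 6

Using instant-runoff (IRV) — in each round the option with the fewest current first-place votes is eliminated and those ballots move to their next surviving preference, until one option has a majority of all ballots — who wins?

Option 3

Round 1: Option 1 8, Option 2 32, Option 3 17, Option 4 0, Option 5 17, Option 6 16. Option 4 eliminated.
Round 2: Option 1 8, Option 2 32, Option 3 17, Option 5 17, Option 6 16. Option 1 eliminated.
Round 3: Option 2 32, Option 3 25, Option 5 17, Option 6 16. Option 6 eliminated.
Round 4: Option 2 32, Option 3 41, Option 5 17. Option 5 eliminated.
Round 5: Option 2 32, Option 3 58. Option 3 has a majority (≥46).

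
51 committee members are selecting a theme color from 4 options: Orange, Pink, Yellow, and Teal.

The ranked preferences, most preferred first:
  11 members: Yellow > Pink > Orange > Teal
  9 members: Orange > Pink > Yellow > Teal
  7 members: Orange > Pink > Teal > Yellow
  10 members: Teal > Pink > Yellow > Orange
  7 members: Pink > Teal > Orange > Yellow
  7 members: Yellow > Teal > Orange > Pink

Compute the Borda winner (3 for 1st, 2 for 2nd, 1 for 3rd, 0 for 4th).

Pink

Orange: 11×1 + 9×3 + 7×3 + 10×0 + 7×1 + 7×1 = 73
Pink: 11×2 + 9×2 + 7×2 + 10×2 + 7×3 + 7×0 = 95
Yellow: 11×3 + 9×1 + 7×0 + 10×1 + 7×0 + 7×3 = 73
Teal: 11×0 + 9×0 + 7×1 + 10×3 + 7×2 + 7×2 = 65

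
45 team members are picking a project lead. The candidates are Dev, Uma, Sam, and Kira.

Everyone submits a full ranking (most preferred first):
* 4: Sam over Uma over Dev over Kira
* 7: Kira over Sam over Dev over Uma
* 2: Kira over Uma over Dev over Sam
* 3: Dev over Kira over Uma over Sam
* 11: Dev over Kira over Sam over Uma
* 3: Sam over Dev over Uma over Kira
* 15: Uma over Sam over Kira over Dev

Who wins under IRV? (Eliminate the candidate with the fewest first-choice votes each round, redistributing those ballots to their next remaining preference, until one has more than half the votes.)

Round 1: Dev 14, Uma 15, Sam 7, Kira 9. Sam eliminated.
Round 2: Dev 17, Uma 19, Kira 9. Kira eliminated.
Round 3: Dev 24, Uma 21. Dev has a majority (≥23).

Dev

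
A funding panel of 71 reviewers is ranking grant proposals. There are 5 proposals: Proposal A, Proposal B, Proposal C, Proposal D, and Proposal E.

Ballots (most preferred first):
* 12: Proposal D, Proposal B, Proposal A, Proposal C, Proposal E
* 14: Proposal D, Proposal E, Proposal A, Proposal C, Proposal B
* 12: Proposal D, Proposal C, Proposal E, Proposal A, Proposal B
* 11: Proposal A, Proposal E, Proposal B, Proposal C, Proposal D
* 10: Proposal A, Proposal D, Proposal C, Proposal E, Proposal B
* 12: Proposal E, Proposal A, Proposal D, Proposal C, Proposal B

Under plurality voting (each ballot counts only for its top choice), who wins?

First-place votes: Proposal A 21, Proposal B 0, Proposal C 0, Proposal D 38, Proposal E 12.

Proposal D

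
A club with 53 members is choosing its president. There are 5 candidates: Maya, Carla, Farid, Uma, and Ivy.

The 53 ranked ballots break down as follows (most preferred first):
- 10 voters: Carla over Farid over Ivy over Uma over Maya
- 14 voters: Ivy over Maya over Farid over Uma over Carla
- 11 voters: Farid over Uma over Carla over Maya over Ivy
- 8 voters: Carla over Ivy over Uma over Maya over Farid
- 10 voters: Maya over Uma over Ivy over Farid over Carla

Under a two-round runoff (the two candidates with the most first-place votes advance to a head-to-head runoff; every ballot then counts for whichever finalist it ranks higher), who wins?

Round 1 first-place votes: Maya 10, Carla 18, Farid 11, Uma 0, Ivy 14. Carla and Ivy advance.
Runoff: Carla is ranked above Ivy on 29 ballots, Ivy above Carla on 24.

Carla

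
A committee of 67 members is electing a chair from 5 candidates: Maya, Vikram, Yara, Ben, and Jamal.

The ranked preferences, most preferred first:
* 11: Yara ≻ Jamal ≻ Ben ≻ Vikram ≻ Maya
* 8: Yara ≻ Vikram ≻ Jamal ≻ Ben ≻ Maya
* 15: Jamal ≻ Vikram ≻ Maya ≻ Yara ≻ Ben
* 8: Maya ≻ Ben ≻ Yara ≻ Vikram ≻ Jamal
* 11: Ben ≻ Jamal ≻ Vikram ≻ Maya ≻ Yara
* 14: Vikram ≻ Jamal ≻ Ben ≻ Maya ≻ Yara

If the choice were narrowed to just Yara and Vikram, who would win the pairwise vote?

Yara is ranked above Vikram on 27 ballots; Vikram above Yara on 40.

Vikram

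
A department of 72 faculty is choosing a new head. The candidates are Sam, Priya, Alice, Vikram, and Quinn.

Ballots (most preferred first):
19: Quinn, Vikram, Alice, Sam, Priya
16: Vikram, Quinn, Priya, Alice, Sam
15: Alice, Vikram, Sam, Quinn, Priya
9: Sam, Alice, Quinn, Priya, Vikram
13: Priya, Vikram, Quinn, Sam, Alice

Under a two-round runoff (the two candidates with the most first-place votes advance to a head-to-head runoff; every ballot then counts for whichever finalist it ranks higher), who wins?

Round 1 first-place votes: Sam 9, Priya 13, Alice 15, Vikram 16, Quinn 19. Quinn and Vikram advance.
Runoff: Quinn is ranked above Vikram on 28 ballots, Vikram above Quinn on 44.

Vikram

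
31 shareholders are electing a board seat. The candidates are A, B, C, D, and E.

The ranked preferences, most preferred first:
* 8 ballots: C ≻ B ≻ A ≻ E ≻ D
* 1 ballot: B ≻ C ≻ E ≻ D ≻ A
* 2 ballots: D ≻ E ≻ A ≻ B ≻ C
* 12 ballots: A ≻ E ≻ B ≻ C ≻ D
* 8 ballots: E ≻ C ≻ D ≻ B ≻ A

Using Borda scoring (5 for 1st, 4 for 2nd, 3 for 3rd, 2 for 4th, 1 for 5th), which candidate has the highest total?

A: 8×3 + 1×1 + 2×3 + 12×5 + 8×1 = 99
B: 8×4 + 1×5 + 2×2 + 12×3 + 8×2 = 93
C: 8×5 + 1×4 + 2×1 + 12×2 + 8×4 = 102
D: 8×1 + 1×2 + 2×5 + 12×1 + 8×3 = 56
E: 8×2 + 1×3 + 2×4 + 12×4 + 8×5 = 115

E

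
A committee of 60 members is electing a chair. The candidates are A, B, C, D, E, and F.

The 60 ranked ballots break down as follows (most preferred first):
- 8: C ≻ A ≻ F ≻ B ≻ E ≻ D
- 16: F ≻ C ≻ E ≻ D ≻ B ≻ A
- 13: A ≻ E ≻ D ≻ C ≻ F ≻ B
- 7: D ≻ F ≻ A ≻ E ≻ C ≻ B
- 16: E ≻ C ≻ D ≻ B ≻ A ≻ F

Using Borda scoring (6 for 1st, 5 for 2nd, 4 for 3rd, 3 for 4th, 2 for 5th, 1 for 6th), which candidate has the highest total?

A: 8×5 + 16×1 + 13×6 + 7×4 + 16×2 = 194
B: 8×3 + 16×2 + 13×1 + 7×1 + 16×3 = 124
C: 8×6 + 16×5 + 13×3 + 7×2 + 16×5 = 261
D: 8×1 + 16×3 + 13×4 + 7×6 + 16×4 = 214
E: 8×2 + 16×4 + 13×5 + 7×3 + 16×6 = 262
F: 8×4 + 16×6 + 13×2 + 7×5 + 16×1 = 205

E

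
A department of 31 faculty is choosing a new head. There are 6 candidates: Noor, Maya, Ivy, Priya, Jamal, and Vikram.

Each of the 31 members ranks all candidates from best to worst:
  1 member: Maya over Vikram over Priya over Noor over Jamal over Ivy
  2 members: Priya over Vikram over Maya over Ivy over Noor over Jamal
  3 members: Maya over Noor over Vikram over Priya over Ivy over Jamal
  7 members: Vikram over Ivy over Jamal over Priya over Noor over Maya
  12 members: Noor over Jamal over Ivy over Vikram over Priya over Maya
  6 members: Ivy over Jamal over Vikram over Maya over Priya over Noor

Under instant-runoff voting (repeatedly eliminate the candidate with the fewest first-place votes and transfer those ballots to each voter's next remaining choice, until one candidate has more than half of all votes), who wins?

Vikram

Round 1: Noor 12, Maya 4, Ivy 6, Priya 2, Jamal 0, Vikram 7. Jamal eliminated.
Round 2: Noor 12, Maya 4, Ivy 6, Priya 2, Vikram 7. Priya eliminated.
Round 3: Noor 12, Maya 4, Ivy 6, Vikram 9. Maya eliminated.
Round 4: Noor 15, Ivy 6, Vikram 10. Ivy eliminated.
Round 5: Noor 15, Vikram 16. Vikram has a majority (≥16).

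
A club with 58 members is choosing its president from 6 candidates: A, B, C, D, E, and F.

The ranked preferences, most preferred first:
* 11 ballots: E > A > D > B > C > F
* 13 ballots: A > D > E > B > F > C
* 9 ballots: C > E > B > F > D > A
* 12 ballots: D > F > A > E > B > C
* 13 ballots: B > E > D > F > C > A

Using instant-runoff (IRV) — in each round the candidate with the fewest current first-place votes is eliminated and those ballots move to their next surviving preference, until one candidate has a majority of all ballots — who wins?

E

Round 1: A 13, B 13, C 9, D 12, E 11, F 0. F eliminated.
Round 2: A 13, B 13, C 9, D 12, E 11. C eliminated.
Round 3: A 13, B 13, D 12, E 20. D eliminated.
Round 4: A 25, B 13, E 20. B eliminated.
Round 5: A 25, E 33. E has a majority (≥30).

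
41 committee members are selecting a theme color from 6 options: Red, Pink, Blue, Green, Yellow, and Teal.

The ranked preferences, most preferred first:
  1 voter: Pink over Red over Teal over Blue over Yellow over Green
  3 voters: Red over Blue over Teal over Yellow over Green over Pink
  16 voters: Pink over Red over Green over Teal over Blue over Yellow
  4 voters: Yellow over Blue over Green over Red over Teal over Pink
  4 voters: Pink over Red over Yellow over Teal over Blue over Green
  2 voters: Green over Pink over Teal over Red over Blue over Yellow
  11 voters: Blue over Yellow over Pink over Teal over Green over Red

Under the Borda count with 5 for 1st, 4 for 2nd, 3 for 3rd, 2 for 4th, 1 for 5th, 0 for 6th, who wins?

Red: 1×4 + 3×5 + 16×4 + 4×2 + 4×4 + 2×2 + 11×0 = 111
Pink: 1×5 + 3×0 + 16×5 + 4×0 + 4×5 + 2×4 + 11×3 = 146
Blue: 1×2 + 3×4 + 16×1 + 4×4 + 4×1 + 2×1 + 11×5 = 107
Green: 1×0 + 3×1 + 16×3 + 4×3 + 4×0 + 2×5 + 11×1 = 84
Yellow: 1×1 + 3×2 + 16×0 + 4×5 + 4×3 + 2×0 + 11×4 = 83
Teal: 1×3 + 3×3 + 16×2 + 4×1 + 4×2 + 2×3 + 11×2 = 84

Pink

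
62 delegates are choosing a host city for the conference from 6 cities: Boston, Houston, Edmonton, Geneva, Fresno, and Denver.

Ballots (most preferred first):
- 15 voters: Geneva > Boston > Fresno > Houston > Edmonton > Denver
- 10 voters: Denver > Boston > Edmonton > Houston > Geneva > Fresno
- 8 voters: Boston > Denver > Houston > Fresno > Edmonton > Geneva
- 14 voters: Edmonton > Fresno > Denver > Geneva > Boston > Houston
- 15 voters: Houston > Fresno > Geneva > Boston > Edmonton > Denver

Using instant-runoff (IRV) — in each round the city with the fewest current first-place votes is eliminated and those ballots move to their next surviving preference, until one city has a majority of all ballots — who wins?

Denver

Round 1: Boston 8, Houston 15, Edmonton 14, Geneva 15, Fresno 0, Denver 10. Fresno eliminated.
Round 2: Boston 8, Houston 15, Edmonton 14, Geneva 15, Denver 10. Boston eliminated.
Round 3: Houston 15, Edmonton 14, Geneva 15, Denver 18. Edmonton eliminated.
Round 4: Houston 15, Geneva 15, Denver 32. Denver has a majority (≥32).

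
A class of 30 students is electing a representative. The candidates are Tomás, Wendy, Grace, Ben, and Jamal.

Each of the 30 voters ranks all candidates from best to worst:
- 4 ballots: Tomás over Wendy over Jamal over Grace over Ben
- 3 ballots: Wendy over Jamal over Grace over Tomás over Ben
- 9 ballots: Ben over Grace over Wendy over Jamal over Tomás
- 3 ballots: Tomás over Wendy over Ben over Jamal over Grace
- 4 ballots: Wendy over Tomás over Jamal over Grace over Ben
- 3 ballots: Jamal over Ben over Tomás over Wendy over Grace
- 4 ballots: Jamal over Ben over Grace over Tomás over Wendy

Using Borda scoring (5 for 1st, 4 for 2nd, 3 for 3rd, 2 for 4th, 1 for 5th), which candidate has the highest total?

Tomás: 4×5 + 3×2 + 9×1 + 3×5 + 4×4 + 3×3 + 4×2 = 83
Wendy: 4×4 + 3×5 + 9×3 + 3×4 + 4×5 + 3×2 + 4×1 = 100
Grace: 4×2 + 3×3 + 9×4 + 3×1 + 4×2 + 3×1 + 4×3 = 79
Ben: 4×1 + 3×1 + 9×5 + 3×3 + 4×1 + 3×4 + 4×4 = 93
Jamal: 4×3 + 3×4 + 9×2 + 3×2 + 4×3 + 3×5 + 4×5 = 95

Wendy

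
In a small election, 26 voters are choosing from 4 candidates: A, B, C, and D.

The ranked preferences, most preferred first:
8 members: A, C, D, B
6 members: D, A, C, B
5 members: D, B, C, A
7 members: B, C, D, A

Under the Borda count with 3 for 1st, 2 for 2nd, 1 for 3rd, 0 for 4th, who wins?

D

A: 8×3 + 6×2 + 5×0 + 7×0 = 36
B: 8×0 + 6×0 + 5×2 + 7×3 = 31
C: 8×2 + 6×1 + 5×1 + 7×2 = 41
D: 8×1 + 6×3 + 5×3 + 7×1 = 48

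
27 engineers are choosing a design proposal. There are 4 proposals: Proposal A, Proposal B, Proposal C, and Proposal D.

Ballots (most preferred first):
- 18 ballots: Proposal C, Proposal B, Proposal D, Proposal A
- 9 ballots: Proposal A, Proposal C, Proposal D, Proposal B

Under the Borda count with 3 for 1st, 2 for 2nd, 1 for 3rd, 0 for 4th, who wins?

Proposal C

Proposal A: 18×0 + 9×3 = 27
Proposal B: 18×2 + 9×0 = 36
Proposal C: 18×3 + 9×2 = 72
Proposal D: 18×1 + 9×1 = 27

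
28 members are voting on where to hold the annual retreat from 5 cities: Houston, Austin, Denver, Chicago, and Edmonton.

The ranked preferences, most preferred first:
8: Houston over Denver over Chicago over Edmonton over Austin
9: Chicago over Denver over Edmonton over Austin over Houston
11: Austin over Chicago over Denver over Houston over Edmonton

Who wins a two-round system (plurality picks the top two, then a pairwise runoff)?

Round 1 first-place votes: Houston 8, Austin 11, Denver 0, Chicago 9, Edmonton 0. Austin and Chicago advance.
Runoff: Austin is ranked above Chicago on 11 ballots, Chicago above Austin on 17.

Chicago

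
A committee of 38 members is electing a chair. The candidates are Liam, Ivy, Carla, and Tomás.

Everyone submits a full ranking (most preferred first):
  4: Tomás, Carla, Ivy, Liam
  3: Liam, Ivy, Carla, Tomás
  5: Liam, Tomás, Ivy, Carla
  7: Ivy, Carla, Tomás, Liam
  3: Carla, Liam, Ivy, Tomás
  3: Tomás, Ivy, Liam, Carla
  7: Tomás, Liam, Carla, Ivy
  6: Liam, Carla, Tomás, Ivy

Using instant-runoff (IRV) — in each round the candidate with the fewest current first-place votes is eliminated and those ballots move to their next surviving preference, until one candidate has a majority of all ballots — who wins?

Round 1: Liam 14, Ivy 7, Carla 3, Tomás 14. Carla eliminated.
Round 2: Liam 17, Ivy 7, Tomás 14. Ivy eliminated.
Round 3: Liam 17, Tomás 21. Tomás has a majority (≥20).

Tomás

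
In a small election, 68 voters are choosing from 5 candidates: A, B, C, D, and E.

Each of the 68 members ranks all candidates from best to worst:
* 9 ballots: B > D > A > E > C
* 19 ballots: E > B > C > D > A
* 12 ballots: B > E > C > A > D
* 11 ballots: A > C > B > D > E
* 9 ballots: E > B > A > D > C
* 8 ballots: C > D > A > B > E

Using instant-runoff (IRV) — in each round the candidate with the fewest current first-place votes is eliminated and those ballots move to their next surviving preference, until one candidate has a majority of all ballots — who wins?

Round 1: A 11, B 21, C 8, D 0, E 28. D eliminated.
Round 2: A 11, B 21, C 8, E 28. C eliminated.
Round 3: A 19, B 21, E 28. A eliminated.
Round 4: B 40, E 28. B has a majority (≥35).

B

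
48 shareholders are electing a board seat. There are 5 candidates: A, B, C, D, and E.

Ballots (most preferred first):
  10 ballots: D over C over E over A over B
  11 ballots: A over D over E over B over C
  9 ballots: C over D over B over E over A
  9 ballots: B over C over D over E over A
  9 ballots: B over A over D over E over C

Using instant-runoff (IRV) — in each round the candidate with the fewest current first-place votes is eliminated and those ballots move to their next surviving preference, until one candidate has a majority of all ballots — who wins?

Round 1: A 11, B 18, C 9, D 10, E 0. E eliminated.
Round 2: A 11, B 18, C 9, D 10. C eliminated.
Round 3: A 11, B 18, D 19. A eliminated.
Round 4: B 18, D 30. D has a majority (≥25).

D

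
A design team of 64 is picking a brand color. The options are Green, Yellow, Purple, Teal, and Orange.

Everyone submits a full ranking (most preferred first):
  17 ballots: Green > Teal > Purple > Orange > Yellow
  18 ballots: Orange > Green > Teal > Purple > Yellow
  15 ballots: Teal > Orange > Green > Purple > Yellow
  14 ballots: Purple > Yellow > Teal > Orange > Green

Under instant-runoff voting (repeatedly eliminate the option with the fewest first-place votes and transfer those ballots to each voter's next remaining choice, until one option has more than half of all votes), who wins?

Round 1: Green 17, Yellow 0, Purple 14, Teal 15, Orange 18. Yellow eliminated.
Round 2: Green 17, Purple 14, Teal 15, Orange 18. Purple eliminated.
Round 3: Green 17, Teal 29, Orange 18. Green eliminated.
Round 4: Teal 46, Orange 18. Teal has a majority (≥33).

Teal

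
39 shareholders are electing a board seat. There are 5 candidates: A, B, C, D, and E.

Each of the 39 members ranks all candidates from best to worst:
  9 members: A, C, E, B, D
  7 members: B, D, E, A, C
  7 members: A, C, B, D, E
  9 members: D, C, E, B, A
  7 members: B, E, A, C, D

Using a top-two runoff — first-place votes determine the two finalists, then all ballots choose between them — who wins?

B

Round 1 first-place votes: A 16, B 14, C 0, D 9, E 0. A and B advance.
Runoff: A is ranked above B on 16 ballots, B above A on 23.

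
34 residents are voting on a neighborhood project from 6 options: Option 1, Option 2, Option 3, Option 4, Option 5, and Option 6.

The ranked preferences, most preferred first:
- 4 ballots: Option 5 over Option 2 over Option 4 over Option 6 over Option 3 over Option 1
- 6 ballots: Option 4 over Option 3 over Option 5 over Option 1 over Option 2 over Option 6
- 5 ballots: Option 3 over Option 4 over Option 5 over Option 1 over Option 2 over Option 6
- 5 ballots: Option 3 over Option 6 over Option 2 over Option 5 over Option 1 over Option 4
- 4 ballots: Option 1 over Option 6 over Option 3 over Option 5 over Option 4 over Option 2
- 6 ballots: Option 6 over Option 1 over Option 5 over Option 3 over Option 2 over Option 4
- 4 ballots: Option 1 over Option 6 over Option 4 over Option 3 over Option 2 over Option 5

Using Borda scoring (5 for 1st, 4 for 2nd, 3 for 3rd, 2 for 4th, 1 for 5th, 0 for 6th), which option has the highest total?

Option 3

Option 1: 4×0 + 6×2 + 5×2 + 5×1 + 4×5 + 6×4 + 4×5 = 91
Option 2: 4×4 + 6×1 + 5×1 + 5×3 + 4×0 + 6×1 + 4×1 = 52
Option 3: 4×1 + 6×4 + 5×5 + 5×5 + 4×3 + 6×2 + 4×2 = 110
Option 4: 4×3 + 6×5 + 5×4 + 5×0 + 4×1 + 6×0 + 4×3 = 78
Option 5: 4×5 + 6×3 + 5×3 + 5×2 + 4×2 + 6×3 + 4×0 = 89
Option 6: 4×2 + 6×0 + 5×0 + 5×4 + 4×4 + 6×5 + 4×4 = 90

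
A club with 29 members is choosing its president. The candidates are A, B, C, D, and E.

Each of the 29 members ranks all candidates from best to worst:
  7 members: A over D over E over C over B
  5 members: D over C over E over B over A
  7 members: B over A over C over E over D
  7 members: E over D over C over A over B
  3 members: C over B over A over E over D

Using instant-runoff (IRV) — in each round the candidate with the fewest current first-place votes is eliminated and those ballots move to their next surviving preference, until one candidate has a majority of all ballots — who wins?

E

Round 1: A 7, B 7, C 3, D 5, E 7. C eliminated.
Round 2: A 7, B 10, D 5, E 7. D eliminated.
Round 3: A 7, B 10, E 12. A eliminated.
Round 4: B 10, E 19. E has a majority (≥15).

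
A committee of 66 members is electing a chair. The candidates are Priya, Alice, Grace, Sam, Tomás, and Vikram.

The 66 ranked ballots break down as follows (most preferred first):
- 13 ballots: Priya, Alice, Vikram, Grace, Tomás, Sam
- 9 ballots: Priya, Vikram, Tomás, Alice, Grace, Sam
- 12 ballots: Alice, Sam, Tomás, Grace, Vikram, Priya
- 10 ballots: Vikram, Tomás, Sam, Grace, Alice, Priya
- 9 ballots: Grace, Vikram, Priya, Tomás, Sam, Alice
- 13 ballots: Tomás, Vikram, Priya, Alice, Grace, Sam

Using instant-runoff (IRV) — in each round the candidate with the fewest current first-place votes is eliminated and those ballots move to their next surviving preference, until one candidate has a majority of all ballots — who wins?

Tomás

Round 1: Priya 22, Alice 12, Grace 9, Sam 0, Tomás 13, Vikram 10. Sam eliminated.
Round 2: Priya 22, Alice 12, Grace 9, Tomás 13, Vikram 10. Grace eliminated.
Round 3: Priya 22, Alice 12, Tomás 13, Vikram 19. Alice eliminated.
Round 4: Priya 22, Tomás 25, Vikram 19. Vikram eliminated.
Round 5: Priya 31, Tomás 35. Tomás has a majority (≥34).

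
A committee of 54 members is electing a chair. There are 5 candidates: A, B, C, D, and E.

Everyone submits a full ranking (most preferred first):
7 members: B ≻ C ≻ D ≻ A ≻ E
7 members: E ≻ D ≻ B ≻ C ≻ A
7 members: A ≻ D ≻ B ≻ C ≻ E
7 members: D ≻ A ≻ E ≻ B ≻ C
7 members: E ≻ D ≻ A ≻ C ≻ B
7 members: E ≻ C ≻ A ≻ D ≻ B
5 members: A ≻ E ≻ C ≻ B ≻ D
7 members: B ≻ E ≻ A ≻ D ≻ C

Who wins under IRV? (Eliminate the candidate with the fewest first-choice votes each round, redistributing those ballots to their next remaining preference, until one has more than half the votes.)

E

Round 1: A 12, B 14, C 0, D 7, E 21. C eliminated.
Round 2: A 12, B 14, D 7, E 21. D eliminated.
Round 3: A 19, B 14, E 21. B eliminated.
Round 4: A 26, E 28. E has a majority (≥28).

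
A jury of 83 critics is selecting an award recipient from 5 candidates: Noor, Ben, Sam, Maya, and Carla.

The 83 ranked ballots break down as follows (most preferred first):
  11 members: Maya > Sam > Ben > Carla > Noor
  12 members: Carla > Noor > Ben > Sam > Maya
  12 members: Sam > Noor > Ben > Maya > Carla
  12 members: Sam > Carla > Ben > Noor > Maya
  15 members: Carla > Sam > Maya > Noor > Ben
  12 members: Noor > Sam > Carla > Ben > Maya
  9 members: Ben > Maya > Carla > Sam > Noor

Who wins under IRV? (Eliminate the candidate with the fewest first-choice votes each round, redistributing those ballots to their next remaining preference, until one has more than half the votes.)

Sam

Round 1: Noor 12, Ben 9, Sam 24, Maya 11, Carla 27. Ben eliminated.
Round 2: Noor 12, Sam 24, Maya 20, Carla 27. Noor eliminated.
Round 3: Sam 36, Maya 20, Carla 27. Maya eliminated.
Round 4: Sam 47, Carla 36. Sam has a majority (≥42).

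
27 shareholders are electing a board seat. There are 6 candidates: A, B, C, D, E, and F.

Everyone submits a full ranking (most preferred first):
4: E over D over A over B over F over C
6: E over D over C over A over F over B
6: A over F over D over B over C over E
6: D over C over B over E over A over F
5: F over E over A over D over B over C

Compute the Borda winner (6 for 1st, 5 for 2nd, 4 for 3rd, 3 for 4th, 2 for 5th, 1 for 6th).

D

A: 4×4 + 6×3 + 6×6 + 6×2 + 5×4 = 102
B: 4×3 + 6×1 + 6×3 + 6×4 + 5×2 = 70
C: 4×1 + 6×4 + 6×2 + 6×5 + 5×1 = 75
D: 4×5 + 6×5 + 6×4 + 6×6 + 5×3 = 125
E: 4×6 + 6×6 + 6×1 + 6×3 + 5×5 = 109
F: 4×2 + 6×2 + 6×5 + 6×1 + 5×6 = 86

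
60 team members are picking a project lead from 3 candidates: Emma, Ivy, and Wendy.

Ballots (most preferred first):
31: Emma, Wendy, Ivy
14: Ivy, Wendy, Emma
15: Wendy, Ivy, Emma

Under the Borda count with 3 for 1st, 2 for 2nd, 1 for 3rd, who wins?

Wendy

Emma: 31×3 + 14×1 + 15×1 = 122
Ivy: 31×1 + 14×3 + 15×2 = 103
Wendy: 31×2 + 14×2 + 15×3 = 135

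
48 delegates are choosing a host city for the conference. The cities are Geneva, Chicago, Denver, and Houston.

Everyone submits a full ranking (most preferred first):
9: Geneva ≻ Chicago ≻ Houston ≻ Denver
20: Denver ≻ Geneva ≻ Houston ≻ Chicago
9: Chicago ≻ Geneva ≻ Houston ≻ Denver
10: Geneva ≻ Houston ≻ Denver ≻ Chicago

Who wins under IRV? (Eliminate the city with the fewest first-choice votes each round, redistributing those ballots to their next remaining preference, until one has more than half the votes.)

Geneva

Round 1: Geneva 19, Chicago 9, Denver 20, Houston 0. Houston eliminated.
Round 2: Geneva 19, Chicago 9, Denver 20. Chicago eliminated.
Round 3: Geneva 28, Denver 20. Geneva has a majority (≥25).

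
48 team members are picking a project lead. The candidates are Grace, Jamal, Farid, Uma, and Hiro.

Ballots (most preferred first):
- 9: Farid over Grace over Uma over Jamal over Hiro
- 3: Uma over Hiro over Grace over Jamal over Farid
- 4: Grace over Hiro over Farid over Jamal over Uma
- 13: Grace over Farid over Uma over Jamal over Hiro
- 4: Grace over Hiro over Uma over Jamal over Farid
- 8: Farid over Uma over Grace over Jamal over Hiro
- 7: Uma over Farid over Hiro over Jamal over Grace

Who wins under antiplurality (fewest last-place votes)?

Last-place votes: Grace 7, Jamal 0, Farid 7, Uma 4, Hiro 30.

Jamal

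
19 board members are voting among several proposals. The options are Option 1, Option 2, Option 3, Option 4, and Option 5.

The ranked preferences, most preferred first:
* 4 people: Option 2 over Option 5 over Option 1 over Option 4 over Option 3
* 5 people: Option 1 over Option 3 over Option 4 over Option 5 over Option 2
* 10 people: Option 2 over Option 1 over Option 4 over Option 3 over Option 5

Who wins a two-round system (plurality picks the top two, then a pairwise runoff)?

Round 1 first-place votes: Option 1 5, Option 2 14, Option 3 0, Option 4 0, Option 5 0. Option 2 and Option 1 advance.
Runoff: Option 2 is ranked above Option 1 on 14 ballots, Option 1 above Option 2 on 5.

Option 2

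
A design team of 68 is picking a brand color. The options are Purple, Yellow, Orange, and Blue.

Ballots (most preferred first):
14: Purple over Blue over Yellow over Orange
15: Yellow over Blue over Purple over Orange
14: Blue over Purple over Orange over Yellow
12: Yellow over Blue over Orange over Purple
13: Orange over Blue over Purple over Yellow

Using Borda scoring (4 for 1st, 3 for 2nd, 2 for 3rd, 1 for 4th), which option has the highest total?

Purple: 14×4 + 15×2 + 14×3 + 12×1 + 13×2 = 166
Yellow: 14×2 + 15×4 + 14×1 + 12×4 + 13×1 = 163
Orange: 14×1 + 15×1 + 14×2 + 12×2 + 13×4 = 133
Blue: 14×3 + 15×3 + 14×4 + 12×3 + 13×3 = 218

Blue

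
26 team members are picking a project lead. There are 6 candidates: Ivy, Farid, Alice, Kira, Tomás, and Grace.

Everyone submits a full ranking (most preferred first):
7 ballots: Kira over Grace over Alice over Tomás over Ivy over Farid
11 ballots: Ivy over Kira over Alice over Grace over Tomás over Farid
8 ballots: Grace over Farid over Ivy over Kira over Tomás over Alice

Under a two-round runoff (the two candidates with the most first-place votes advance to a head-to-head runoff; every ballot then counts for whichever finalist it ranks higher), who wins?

Grace

Round 1 first-place votes: Ivy 11, Farid 0, Alice 0, Kira 7, Tomás 0, Grace 8. Ivy and Grace advance.
Runoff: Ivy is ranked above Grace on 11 ballots, Grace above Ivy on 15.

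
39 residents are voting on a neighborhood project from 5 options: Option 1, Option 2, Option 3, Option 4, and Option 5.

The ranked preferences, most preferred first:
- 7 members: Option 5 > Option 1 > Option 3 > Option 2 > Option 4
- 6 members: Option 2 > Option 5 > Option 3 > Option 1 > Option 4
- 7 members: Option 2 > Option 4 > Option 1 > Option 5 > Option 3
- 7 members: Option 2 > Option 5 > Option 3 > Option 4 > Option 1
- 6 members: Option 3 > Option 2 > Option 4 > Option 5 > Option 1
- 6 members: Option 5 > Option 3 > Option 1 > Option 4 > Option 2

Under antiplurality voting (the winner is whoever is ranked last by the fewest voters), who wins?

Last-place votes: Option 1 13, Option 2 6, Option 3 7, Option 4 13, Option 5 0.

Option 5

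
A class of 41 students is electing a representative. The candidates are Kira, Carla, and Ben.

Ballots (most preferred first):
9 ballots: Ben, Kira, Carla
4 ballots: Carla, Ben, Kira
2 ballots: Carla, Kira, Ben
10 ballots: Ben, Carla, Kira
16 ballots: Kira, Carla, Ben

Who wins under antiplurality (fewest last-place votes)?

Last-place votes: Kira 14, Carla 9, Ben 18.

Carla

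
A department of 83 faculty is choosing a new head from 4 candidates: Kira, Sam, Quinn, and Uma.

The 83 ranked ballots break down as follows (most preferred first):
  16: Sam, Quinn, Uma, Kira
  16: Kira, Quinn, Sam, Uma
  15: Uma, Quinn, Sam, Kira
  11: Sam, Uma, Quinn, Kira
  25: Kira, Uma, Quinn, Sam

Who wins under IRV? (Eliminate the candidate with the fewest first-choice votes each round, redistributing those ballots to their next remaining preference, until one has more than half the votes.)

Round 1: Kira 41, Sam 27, Quinn 0, Uma 15. Quinn eliminated.
Round 2: Kira 41, Sam 27, Uma 15. Uma eliminated.
Round 3: Kira 41, Sam 42. Sam has a majority (≥42).

Sam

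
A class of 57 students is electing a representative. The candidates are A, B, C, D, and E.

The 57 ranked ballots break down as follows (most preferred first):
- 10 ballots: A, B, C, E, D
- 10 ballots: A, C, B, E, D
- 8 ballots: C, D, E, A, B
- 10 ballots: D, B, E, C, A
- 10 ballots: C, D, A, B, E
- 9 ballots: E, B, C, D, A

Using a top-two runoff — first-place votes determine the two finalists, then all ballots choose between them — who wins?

C

Round 1 first-place votes: A 20, B 0, C 18, D 10, E 9. A and C advance.
Runoff: A is ranked above C on 20 ballots, C above A on 37.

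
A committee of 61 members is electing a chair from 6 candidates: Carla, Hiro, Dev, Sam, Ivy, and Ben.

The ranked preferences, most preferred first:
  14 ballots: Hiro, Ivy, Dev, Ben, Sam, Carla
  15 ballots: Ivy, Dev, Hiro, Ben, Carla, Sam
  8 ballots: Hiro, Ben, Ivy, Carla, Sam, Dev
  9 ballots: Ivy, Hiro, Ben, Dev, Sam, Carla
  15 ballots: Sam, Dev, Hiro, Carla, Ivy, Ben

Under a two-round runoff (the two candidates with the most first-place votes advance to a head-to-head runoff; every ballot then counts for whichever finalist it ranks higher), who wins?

Hiro

Round 1 first-place votes: Carla 0, Hiro 22, Dev 0, Sam 15, Ivy 24, Ben 0. Ivy and Hiro advance.
Runoff: Ivy is ranked above Hiro on 24 ballots, Hiro above Ivy on 37.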